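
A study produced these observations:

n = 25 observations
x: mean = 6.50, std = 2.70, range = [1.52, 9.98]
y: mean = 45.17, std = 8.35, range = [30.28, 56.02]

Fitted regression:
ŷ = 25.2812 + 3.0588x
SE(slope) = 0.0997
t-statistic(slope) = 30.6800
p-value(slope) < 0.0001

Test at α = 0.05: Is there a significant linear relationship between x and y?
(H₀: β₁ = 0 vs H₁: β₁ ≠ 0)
p-value < 0.0001 < α = 0.05, so we reject H₀. The relationship is significant.

Hypothesis test for the slope coefficient:

H₀: β₁ = 0 (no linear relationship)
H₁: β₁ ≠ 0 (linear relationship exists)

Test statistic: t = β̂₁ / SE(β̂₁) = 3.0588 / 0.0997 = 30.6800

p < 0.0001: how often a slope estimate this far from 0 (in SE units) would arise by chance if β₁ were truly 0.

Decision rule: reject H₀ if p-value < α.
p-value < 0.0001 < α = 0.05 → reject H₀.

Conclusion: the linear association between x and y is significant at the 5% level.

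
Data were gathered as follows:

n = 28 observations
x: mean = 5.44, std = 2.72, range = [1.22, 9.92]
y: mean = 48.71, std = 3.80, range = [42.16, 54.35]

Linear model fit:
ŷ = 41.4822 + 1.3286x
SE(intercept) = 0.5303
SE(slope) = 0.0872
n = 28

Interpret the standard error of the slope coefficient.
The slope 1.3286 is pinned down to within about ±0.0872 (one SE) by these data — relative uncertainty 6.6%, i.e. precise.

What SE measures:
- The standard error quantifies the sampling variability of the coefficient estimate
- It is the estimated standard deviation of β̂₁ across hypothetical repeated samples of the same size
- Smaller SE → more precise estimate

Relative precision:
- SE / |β̂₁| = 0.0872 / 1.3286 = 6.6%
- Rule of thumb (under 20%: precise; 20% to under 50%: moderately precise; 50% or more: imprecise) → precise

Link to interval estimation: a confidence interval for β₁ is β̂₁ ± t* × 0.0872, so SE sets the half-width per unit of t*.

What drives SE(β̂₁): more residual scatter → larger SE; wider spread of x values → smaller SE.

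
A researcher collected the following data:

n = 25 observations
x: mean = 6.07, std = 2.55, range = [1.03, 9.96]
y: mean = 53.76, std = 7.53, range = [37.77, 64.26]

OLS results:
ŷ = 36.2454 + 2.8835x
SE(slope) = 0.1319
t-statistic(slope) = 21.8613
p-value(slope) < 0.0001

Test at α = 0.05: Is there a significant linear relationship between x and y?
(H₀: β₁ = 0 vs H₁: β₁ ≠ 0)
Reject H₀: p-value < 0.0001 < α = 0.05. The linear relationship is significant at the 5% level.

Hypothesis test for the slope coefficient:

H₀: β₁ = 0 (no linear relationship)
H₁: β₁ ≠ 0 (linear relationship exists)

Test statistic: t = β̂₁ / SE(β̂₁) = 2.8835 / 0.1319 = 21.8613

p < 0.0001: how often a slope estimate this far from 0 (in SE units) would arise by chance if β₁ were truly 0.

Decision rule: reject H₀ if p-value < α.
p-value < 0.0001 < α = 0.05 → reject H₀.

There is sufficient evidence at the 5% significance level to conclude that a linear relationship exists between x and y.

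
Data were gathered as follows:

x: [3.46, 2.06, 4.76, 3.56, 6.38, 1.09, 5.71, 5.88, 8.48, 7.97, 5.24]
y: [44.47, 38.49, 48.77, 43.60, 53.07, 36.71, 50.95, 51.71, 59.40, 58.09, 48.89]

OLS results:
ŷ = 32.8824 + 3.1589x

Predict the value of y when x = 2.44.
ŷ = 40.5901

To predict y for x = 2.44, substitute into the regression equation:

ŷ = 32.8824 + 3.1589 × 2.44
ŷ = 32.8824 + 7.7077
ŷ = 40.5901

This is the fitted mean response at that x — an individual observation would come with a wider prediction interval.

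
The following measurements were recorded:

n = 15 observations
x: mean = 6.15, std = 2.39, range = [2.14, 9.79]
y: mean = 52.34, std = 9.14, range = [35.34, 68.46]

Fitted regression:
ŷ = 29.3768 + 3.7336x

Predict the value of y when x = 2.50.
ŷ = 38.7108

To predict y for x = 2.50, substitute into the regression equation:

ŷ = 29.3768 + 3.7336 × 2.50
ŷ = 29.3768 + 9.3340
ŷ = 38.7108

This is the fitted mean response at that x — an individual observation would come with a wider prediction interval.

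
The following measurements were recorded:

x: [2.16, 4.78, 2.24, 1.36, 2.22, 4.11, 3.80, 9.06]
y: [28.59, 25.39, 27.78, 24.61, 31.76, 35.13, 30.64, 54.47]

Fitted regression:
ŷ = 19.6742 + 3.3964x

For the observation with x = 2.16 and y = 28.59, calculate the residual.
Residual = 1.5796

The residual is the difference between the actual value and the predicted value:

Residual = y - ŷ

Step 1: Calculate predicted value
ŷ = 19.6742 + 3.3964 × 2.16
ŷ = 27.0104

Step 2: Calculate residual
Residual = 28.59 - 27.0104
Residual = 1.5796

Sign check: y > ŷ, so the point is above the line and the fit underestimates here.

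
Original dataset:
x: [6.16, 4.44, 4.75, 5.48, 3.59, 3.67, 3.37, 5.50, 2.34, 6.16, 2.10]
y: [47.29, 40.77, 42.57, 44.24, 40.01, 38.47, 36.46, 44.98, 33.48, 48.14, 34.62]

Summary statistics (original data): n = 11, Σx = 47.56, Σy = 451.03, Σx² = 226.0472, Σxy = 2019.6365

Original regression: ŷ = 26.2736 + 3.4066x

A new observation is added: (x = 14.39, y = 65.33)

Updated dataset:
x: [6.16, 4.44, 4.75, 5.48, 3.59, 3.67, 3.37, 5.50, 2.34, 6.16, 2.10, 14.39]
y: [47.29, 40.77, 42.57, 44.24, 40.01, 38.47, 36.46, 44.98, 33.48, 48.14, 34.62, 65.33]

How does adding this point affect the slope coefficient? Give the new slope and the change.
Adding the point moves β₁ from 3.4066 to 2.5951, i.e. it decreases by 0.8115 (-23.8%).

x = 14.39 lies well outside the original x-range [2.10, 6.16] (x̄ ≈ 4.32), so this observation has high leverage and can move the slope substantially.

Step 1: Update the sums with the new point (n goes from 11 to 12)
Σx  = 47.56 + 14.39 = 61.95
Σy  = 451.03 + 65.33 = 516.36
Σx² = 226.0472 + 14.39² = 226.0472 + 207.0721 = 433.1193
Σxy = 2019.6365 + 14.39×65.33 = 2019.6365 + 940.0987 = 2959.7352

Step 2: Recompute the slope with b₁ = (nΣxy − ΣxΣy) / (nΣx² − (Σx)²)
Numerator   = 12×2959.7352 − 61.95×516.36 = 35516.8224 − 31988.5020 = 3528.3204
Denominator = 12×433.1193 − 61.95² = 5197.4316 − 3837.8025 = 1359.6291
b₁(new) = 3528.3204 / 1359.6291 = 2.5951

(Same formula on the original sums: (11×2019.6365 − 47.56×451.03) / (11×226.0472 − 47.56²) = 765.0147 / 224.5656 = 3.4066, matching the given fit.)

Step 3: Change in slope
Δβ₁ = 2.5951 − 3.4066 = -0.8115
Relative change = -0.8115 / 3.4066 × 100% = -23.8%
→ the slope decreases when the point is added.

Because the point sits below the extension of the original line at a high-leverage x, it tilts the fit down.
In practice: check such a point for data-entry or measurement error.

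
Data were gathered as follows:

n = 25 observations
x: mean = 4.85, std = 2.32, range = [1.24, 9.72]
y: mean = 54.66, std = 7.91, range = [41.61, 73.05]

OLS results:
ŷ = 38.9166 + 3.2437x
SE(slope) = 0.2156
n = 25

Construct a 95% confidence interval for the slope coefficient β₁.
The 95% CI for β₁ is (2.7977, 3.6897)

Confidence interval for the slope:

The 95% CI for β₁ is: β̂₁ ± t*(α/2, n-2) × SE(β̂₁)

Step 1: Find critical t-value
- Confidence level = 0.95
- Degrees of freedom = n - 2 = 25 - 2 = 23
- t*(α/2, 23) = 2.0687

Step 2: Calculate margin of error
Margin = 2.0687 × 0.2156 = 0.4460

Step 3: Construct interval
CI = 3.2437 ± 0.4460
CI = (2.7977, 3.6897)

Interpretation: intervals built this way capture the true β₁ in 95% of repeated samples; here the plausible range for the per-unit effect of x on y is 2.7977 to 3.6897.
The interval does not include 0, suggesting a significant linear relationship.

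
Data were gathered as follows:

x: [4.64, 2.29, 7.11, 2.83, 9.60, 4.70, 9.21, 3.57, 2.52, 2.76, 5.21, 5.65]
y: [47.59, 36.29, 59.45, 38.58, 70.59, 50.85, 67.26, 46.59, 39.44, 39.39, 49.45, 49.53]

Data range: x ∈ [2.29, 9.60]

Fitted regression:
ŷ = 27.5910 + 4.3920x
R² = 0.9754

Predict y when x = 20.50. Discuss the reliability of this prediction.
ŷ = 117.6270, but this is extrapolation (above the data range [2.29, 9.60]) and may be unreliable.

Prediction calculation:
ŷ = 27.5910 + 4.3920 × 20.50
ŷ = 117.6270

Reliability:
- Data range: x ∈ [2.29, 9.60]
- Prediction point: x = 20.50 is 10.90 units above the observed range → this is EXTRAPOLATION, not interpolation

Why that matters here:
- The standard error of prediction grows with (x − x̄)², and x = 20.50 is far from x̄ = 5.01
- R² describes fit only over the sampled x values; it says nothing about behaviour beyond them
- The linear relationship may not hold outside the observed range

A defensible statement: 'if the linear trend continued to x = 20.50, y would be about 117.6270' — the premise is untested.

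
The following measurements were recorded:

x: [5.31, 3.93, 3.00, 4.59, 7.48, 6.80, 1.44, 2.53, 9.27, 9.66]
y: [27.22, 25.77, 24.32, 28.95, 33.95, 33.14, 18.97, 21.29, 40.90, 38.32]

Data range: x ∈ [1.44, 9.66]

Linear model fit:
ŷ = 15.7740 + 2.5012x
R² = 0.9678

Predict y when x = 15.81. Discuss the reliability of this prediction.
ŷ = 55.3180, but this is extrapolation (above the data range [1.44, 9.66]) and may be unreliable.

Prediction calculation:
ŷ = 15.7740 + 2.5012 × 15.81
ŷ = 55.3180

Reliability:
- Data range: x ∈ [1.44, 9.66]
- Prediction point: x = 15.81 is 6.15 units above the observed range → this is EXTRAPOLATION, not interpolation

Why that matters here:
- The linear relationship may not hold outside the observed range
- R² describes fit only over the sampled x values; it says nothing about behaviour beyond them
- The standard error of prediction grows with (x − x̄)², and x = 15.81 is far from x̄ = 5.40

Report the number if required, but flag clearly that it is an extrapolation.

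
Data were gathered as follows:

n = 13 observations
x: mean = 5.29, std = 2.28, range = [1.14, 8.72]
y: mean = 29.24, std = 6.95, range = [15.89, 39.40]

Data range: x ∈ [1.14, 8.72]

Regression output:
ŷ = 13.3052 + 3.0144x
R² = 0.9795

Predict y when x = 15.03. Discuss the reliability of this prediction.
The equation gives ŷ = 58.6116; however x = 15.03 is 6.31 units above the observed range, so this extrapolated value should not be trusted.

Prediction calculation:
ŷ = 13.3052 + 3.0144 × 15.03
ŷ = 58.6116

Reliability:
- Data range: x ∈ [1.14, 8.72]
- Prediction point: x = 15.03 is 6.31 units above the observed range → this is EXTRAPOLATION, not interpolation

Why that matters here:
- The linear relationship may not hold outside the observed range
- There are no observations near this x to validate the fitted line there
- The standard error of prediction grows with (x − x̄)², and x = 15.03 is far from x̄ = 5.29

Report the number if required, but flag clearly that it is an extrapolation.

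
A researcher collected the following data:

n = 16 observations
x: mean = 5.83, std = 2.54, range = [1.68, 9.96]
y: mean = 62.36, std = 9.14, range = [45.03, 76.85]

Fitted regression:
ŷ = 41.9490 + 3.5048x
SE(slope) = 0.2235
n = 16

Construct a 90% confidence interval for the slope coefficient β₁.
The 90% CI for β₁ is (3.1111, 3.8985)

Confidence interval for the slope:

The 90% CI for β₁ is: β̂₁ ± t*(α/2, n-2) × SE(β̂₁)

Step 1: Find critical t-value
- Confidence level = 0.9
- Degrees of freedom = n - 2 = 16 - 2 = 14
- t*(α/2, 14) = 1.7613

Step 2: Calculate margin of error
Margin = 1.7613 × 0.2235 = 0.3937

Step 3: Construct interval
CI = 3.5048 ± 0.3937
CI = (3.1111, 3.8985)

Interpretation: We are 90% confident that the true slope β₁ lies between 3.1111 and 3.8985.
The interval does not include 0, suggesting a significant linear relationship.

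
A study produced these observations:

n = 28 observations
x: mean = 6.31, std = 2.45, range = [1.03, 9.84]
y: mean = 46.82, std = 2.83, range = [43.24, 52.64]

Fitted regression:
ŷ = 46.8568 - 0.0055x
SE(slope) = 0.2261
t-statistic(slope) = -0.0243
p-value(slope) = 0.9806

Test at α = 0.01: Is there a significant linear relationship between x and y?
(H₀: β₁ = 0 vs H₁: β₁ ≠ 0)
Fail to reject H₀: p-value = 0.9806 ≥ α = 0.01. The linear relationship is not significant at the 1% level.

Hypothesis test for the slope coefficient:

H₀: β₁ = 0 (no linear relationship)
H₁: β₁ ≠ 0 (linear relationship exists)

Test statistic: t = β̂₁ / SE(β̂₁) = -0.0055 / 0.2261 = -0.0243

p = 0.9806: how often a slope estimate this far from 0 (in SE units) would arise by chance if β₁ were truly 0.

Decision rule: reject H₀ if p-value < α.
p-value = 0.9806 ≥ α = 0.01 → fail to reject H₀.

Conclusion: the linear association between x and y is not significant at the 1% level.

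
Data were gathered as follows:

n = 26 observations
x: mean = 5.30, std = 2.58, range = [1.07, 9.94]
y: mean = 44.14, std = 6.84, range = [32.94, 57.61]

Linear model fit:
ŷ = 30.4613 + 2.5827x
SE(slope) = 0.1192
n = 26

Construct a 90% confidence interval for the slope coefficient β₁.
The 90% CI for β₁ is (2.3788, 2.7866)

Confidence interval for the slope:

The 90% CI for β₁ is: β̂₁ ± t*(α/2, n-2) × SE(β̂₁)

Step 1: Find critical t-value
- Confidence level = 0.9
- Degrees of freedom = n - 2 = 26 - 2 = 24
- t*(α/2, 24) = 1.7109

Step 2: Calculate margin of error
Margin = 1.7109 × 0.1192 = 0.2039

Step 3: Construct interval
CI = 2.5827 ± 0.2039
CI = (2.3788, 2.7866)

Interpretation: We are 90% confident that the true slope β₁ lies between 2.3788 and 2.7866.
Both endpoints are positive, so the data support a genuinely positive slope at this confidence level.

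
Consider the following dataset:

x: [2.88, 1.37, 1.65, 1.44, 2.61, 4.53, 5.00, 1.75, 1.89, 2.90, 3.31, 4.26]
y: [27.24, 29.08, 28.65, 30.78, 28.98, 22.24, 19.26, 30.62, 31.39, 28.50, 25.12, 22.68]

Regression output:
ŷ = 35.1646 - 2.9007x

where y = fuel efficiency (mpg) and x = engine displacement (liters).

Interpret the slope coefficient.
On average, fuel efficiency is about 2.9007 mpg lower for every extra liter of engine displacement.

The slope β₁ = -2.9007 gives the rate at which the fitted fuel efficiency changes with engine displacement.

Interpretation:
- Engine displacement up by 1 liter → predicted fuel efficiency decreases by 2.9007 mpg
- This is a linear approximation: the same per-unit change is assumed across the whole observed x range
- The slope describes association in these data, not necessarily a causal effect

(β₀ = 35.1646 is the fitted value at x = 0 and is not part of the slope interpretation.)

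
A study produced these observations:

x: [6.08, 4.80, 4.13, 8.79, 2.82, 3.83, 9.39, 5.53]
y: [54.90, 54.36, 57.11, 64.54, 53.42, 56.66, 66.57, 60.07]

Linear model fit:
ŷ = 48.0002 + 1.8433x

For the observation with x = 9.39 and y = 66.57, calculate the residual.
Residual = 1.2612

The residual is the difference between the actual value and the predicted value:

Residual = y - ŷ

Step 1: Calculate predicted value
ŷ = 48.0002 + 1.8433 × 9.39
ŷ = 65.3088

Step 2: Calculate residual
Residual = 66.57 - 65.3088
Residual = 1.2612

Sign check: y > ŷ, so the point is above the line and the fit underestimates here.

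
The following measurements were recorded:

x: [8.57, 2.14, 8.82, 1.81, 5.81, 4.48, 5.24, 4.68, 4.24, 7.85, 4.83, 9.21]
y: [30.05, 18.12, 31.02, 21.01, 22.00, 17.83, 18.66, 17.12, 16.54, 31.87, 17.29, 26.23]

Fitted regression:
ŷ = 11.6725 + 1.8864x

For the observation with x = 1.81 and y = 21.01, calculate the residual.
Residual = 5.9231

The residual is the difference between the actual value and the predicted value:

Residual = y - ŷ

Step 1: Calculate predicted value
ŷ = 11.6725 + 1.8864 × 1.81
ŷ = 15.0869

Step 2: Calculate residual
Residual = 21.01 - 15.0869
Residual = 5.9231

Sign check: y > ŷ, so the point is above the line and the fit underestimates here.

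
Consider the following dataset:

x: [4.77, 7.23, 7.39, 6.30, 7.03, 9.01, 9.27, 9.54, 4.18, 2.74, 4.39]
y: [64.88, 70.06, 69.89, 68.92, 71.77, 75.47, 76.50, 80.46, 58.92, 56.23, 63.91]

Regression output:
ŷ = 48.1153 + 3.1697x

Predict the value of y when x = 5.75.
ŷ = 66.3411

Plug x = 5.75 into the fitted line:

ŷ = 48.1153 + 3.1697 × 5.75
ŷ = 48.1153 + 18.2258
ŷ = 66.3411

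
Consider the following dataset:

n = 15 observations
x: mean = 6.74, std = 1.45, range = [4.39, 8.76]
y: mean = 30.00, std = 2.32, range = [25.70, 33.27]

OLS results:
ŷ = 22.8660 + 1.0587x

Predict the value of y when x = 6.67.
ŷ = 29.9275

x = 6.67 lies inside the observed range [4.39, 8.76], so the fitted equation applies directly:

ŷ = 22.8660 + 1.0587 × 6.67
ŷ = 22.8660 + 7.0615
ŷ = 29.9275

This is a point prediction; actual observations scatter around it by roughly the residual standard deviation.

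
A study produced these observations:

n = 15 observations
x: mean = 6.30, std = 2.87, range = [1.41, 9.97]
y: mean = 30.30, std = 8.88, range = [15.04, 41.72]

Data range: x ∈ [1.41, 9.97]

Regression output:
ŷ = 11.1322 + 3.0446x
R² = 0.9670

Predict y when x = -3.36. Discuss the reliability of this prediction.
The equation gives ŷ = 0.9023; however x = -3.36 is 4.77 units below the observed range, so this extrapolated value should not be trusted.

Prediction calculation:
ŷ = 11.1322 + 3.0446 × (-3.36)
ŷ = 0.9023

Reliability:
- Data range: x ∈ [1.41, 9.97]
- Prediction point: x = -3.36 is 4.77 units below the observed range → this is EXTRAPOLATION, not interpolation

Why that matters here:
- There are no observations near this x to validate the fitted line there
- The linear relationship may not hold outside the observed range

A defensible statement: 'if the linear trend continued to x = -3.36, y would be about 0.9023' — the premise is untested.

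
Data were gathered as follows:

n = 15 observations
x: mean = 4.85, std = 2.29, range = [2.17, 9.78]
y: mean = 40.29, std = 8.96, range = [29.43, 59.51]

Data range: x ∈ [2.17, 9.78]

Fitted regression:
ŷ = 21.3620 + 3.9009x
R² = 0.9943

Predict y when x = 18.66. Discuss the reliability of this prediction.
ŷ = 94.1528 (extrapolation — x = 18.66 lies outside [2.17, 9.78], so reliability is low).

Prediction calculation:
ŷ = 21.3620 + 3.9009 × 18.66
ŷ = 94.1528

Reliability:
- Data range: x ∈ [2.17, 9.78]
- Prediction point: x = 18.66 is 8.88 units above the observed range → this is EXTRAPOLATION, not interpolation

Why that matters here:
- The linear relationship may not hold outside the observed range
- Real relationships often flatten, saturate, or turn nonlinear at extremes

Report the number if required, but flag clearly that it is an extrapolation.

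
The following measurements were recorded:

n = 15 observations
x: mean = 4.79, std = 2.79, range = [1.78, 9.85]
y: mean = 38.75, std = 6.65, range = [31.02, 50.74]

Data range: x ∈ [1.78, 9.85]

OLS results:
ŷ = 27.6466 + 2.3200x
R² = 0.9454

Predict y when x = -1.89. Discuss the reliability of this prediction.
The equation gives ŷ = 23.2618; however x = -1.89 is 3.67 units below the observed range, so this extrapolated value should not be trusted.

Prediction calculation:
ŷ = 27.6466 + 2.3200 × (-1.89)
ŷ = 23.2618

Reliability:
- Data range: x ∈ [1.78, 9.85]
- Prediction point: x = -1.89 is 3.67 units below the observed range → this is EXTRAPOLATION, not interpolation

Why that matters here:
- The linear relationship may not hold outside the observed range
- Real relationships often flatten, saturate, or turn nonlinear at extremes
- The standard error of prediction grows with (x − x̄)², and x = -1.89 is far from x̄ = 4.79

Report the number if required, but flag clearly that it is an extrapolation.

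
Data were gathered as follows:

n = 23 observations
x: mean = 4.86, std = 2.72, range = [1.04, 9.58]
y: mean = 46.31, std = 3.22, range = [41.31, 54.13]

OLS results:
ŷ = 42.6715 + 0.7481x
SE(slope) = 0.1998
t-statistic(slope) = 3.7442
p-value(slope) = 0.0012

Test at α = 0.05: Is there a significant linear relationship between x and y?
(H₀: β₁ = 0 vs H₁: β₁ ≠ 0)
Since p-value = 0.0012 < α = 0.05, reject H₀ — the slope is significantly different from 0.

Hypothesis test for the slope coefficient:

H₀: β₁ = 0 (no linear relationship)
H₁: β₁ ≠ 0 (linear relationship exists)

Test statistic: t = β̂₁ / SE(β̂₁) = 0.7481 / 0.1998 = 3.7442

With df = 21, the two-sided p-value for |t| = 3.7442 is 0.0012.

Decision rule: reject H₀ if p-value < α.
p-value = 0.0012 < α = 0.05 → reject H₀.

At α = 0.05 the data do provide convincing evidence of a nonzero slope.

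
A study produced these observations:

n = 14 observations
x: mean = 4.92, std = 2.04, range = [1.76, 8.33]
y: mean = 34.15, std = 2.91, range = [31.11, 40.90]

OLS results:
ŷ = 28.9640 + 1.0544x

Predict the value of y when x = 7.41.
ŷ = 36.7771

To predict y for x = 7.41, substitute into the regression equation:

ŷ = 28.9640 + 1.0544 × 7.41
ŷ = 28.9640 + 7.8131
ŷ = 36.7771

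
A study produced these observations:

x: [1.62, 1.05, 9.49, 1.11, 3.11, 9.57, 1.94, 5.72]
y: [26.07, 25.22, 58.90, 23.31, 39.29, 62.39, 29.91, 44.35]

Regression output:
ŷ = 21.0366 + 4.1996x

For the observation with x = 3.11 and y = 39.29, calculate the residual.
Residual = 5.1926

The residual is the difference between the actual value and the predicted value:

Residual = y - ŷ

Step 1: Calculate predicted value
ŷ = 21.0366 + 4.1996 × 3.11
ŷ = 34.0974

Step 2: Calculate residual
Residual = 39.29 - 34.0974
Residual = 5.1926

Interpretation: the model underestimates the actual value by 5.1926 at this point (positive residual → observation lies above the fitted line).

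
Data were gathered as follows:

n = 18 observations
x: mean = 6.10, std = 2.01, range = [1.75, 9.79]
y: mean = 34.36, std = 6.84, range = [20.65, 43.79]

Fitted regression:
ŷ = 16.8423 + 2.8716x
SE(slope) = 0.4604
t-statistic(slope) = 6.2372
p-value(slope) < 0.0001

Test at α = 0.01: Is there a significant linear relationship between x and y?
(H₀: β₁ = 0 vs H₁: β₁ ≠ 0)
Since p-value < 0.0001 < α = 0.01, reject H₀ — the slope is significantly different from 0.

Hypothesis test for the slope coefficient:

H₀: β₁ = 0 (no linear relationship)
H₁: β₁ ≠ 0 (linear relationship exists)

Test statistic: t = β̂₁ / SE(β̂₁) = 2.8716 / 0.4604 = 6.2372

p < 0.0001: how often a slope estimate this far from 0 (in SE units) would arise by chance if β₁ were truly 0.

Decision rule: reject H₀ if p-value < α.
p-value < 0.0001 < α = 0.01 → reject H₀.

Conclusion: the linear association between x and y is significant at the 1% level.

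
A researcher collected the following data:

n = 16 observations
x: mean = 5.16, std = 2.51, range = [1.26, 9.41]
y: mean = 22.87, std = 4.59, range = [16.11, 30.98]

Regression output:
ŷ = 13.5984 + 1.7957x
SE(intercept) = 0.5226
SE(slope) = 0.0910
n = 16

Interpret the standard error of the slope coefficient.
SE(β̂₁) = 0.0910 is the estimated standard deviation of the slope estimate across repeated samples; relative to β̂₁ = 1.7957 that is 5.1%, a precise estimate.

SE(β̂₁) = 0.0910 says: if we drew many samples of n = 16 from the same population and refit each time, the fitted slopes would scatter with a standard deviation of roughly 0.0910 around the true β₁.

Relative precision:
- SE / |β̂₁| = 0.0910 / 1.7957 = 5.1%
- Rule of thumb (under 20%: precise; 20% to under 50%: moderately precise; 50% or more: imprecise) → precise

Link to the t-test: t = β̂₁ / SE(β̂₁) = 1.7957 / 0.0910 = 19.7330, the statistic for H₀: β₁ = 0.

What drives SE(β̂₁): more residual scatter → larger SE; wider spread of x values → smaller SE; larger n (here n = 16) → smaller SE.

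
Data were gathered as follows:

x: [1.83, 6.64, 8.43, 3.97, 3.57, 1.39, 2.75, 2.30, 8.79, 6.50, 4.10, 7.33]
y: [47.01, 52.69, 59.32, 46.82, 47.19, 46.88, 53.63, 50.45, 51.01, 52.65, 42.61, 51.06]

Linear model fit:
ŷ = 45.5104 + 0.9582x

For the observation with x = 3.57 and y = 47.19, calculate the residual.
Residual = -1.7412

The residual is the difference between the actual value and the predicted value:

Residual = y - ŷ

Step 1: Calculate predicted value
ŷ = 45.5104 + 0.9582 × 3.57
ŷ = 48.9312

Step 2: Calculate residual
Residual = 47.19 - 48.9312
Residual = -1.7412

Sign check: y < ŷ, so the point is below the line and the fit overestimates here.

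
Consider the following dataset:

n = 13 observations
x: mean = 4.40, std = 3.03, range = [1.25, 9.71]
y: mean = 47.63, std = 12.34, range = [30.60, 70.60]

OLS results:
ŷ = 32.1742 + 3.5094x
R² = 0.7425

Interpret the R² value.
R² = 0.7425 means 74.25% of the variation in y is explained by the linear relationship with x. This indicates a strong fit.

The coefficient of determination R² is the fraction of the total variation in y that the fitted line accounts for.

Here R² = 0.7425:
- Explained: 74.25% of the variation in y
- Unexplained (residual): 100% − 74.25% = 25.75%
- Rule of thumb (below 0.3 weak; 0.3 to below 0.7 moderate; 0.7 and above strong) → strong

Note: R² says nothing about causation, and a high R² does not by itself mean the linear form is appropriate — check the residuals.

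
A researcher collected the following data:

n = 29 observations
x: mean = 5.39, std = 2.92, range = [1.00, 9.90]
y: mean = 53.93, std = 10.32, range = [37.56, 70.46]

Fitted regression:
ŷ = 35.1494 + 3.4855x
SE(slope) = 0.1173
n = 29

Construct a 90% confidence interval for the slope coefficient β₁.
The 90% CI for β₁ is (3.2857, 3.6853)

Confidence interval for the slope:

The 90% CI for β₁ is: β̂₁ ± t*(α/2, n-2) × SE(β̂₁)

Step 1: Find critical t-value
- Confidence level = 0.9
- Degrees of freedom = n - 2 = 29 - 2 = 27
- t*(α/2, 27) = 1.7033

Step 2: Calculate margin of error
Margin = 1.7033 × 0.1173 = 0.1998

Step 3: Construct interval
CI = 3.4855 ± 0.1998
CI = (3.2857, 3.6853)

Interpretation: intervals built this way capture the true β₁ in 90% of repeated samples; here the plausible range for the per-unit effect of x on y is 3.2857 to 3.6853.
The interval does not include 0, suggesting a significant linear relationship.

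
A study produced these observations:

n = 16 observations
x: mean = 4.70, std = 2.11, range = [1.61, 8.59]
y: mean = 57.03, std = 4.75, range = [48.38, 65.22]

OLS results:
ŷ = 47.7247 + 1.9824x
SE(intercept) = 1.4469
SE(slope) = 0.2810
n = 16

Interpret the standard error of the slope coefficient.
SE(β̂₁) = 0.2810 is the estimated standard deviation of the slope estimate across repeated samples; relative to β̂₁ = 1.9824 that is 14.2%, a precise estimate.

SE(β̂₁) = s / √Sxx, where s is the residual standard deviation and Sxx = Σ(x − x̄)². It is the yardstick for how far β̂₁ = 1.9824 could plausibly be from the true slope.

Relative precision:
- SE / |β̂₁| = 0.2810 / 1.9824 = 14.2%
- Rule of thumb (under 20%: precise; 20% to under 50%: moderately precise; 50% or more: imprecise) → precise

Rough 95% range (±2 SE): 1.9824 ± 0.5620 → (1.4204, 2.5444).

What drives SE(β̂₁): more residual scatter → larger SE; larger n (here n = 16) → smaller SE.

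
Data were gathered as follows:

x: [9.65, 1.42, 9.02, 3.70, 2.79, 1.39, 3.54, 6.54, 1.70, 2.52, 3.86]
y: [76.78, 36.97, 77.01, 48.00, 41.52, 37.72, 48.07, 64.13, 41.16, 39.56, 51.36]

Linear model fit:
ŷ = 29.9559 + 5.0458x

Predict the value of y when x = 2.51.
ŷ = 42.6209

To predict y for x = 2.51, substitute into the regression equation:

ŷ = 29.9559 + 5.0458 × 2.51
ŷ = 29.9559 + 12.6650
ŷ = 42.6209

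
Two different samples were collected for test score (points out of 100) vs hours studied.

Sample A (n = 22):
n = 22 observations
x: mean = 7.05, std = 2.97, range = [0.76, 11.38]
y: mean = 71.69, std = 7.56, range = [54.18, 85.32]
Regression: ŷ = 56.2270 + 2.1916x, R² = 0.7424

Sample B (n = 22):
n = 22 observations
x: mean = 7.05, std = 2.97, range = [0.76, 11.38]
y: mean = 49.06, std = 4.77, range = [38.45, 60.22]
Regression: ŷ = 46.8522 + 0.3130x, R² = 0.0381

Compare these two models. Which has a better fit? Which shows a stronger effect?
Model A has the better fit (R² = 0.7424 vs 0.0381). Model A shows the stronger effect (|β₁| = 2.1916 vs 0.3130).

Model Comparison:

Fit — compare R²:
- Model A: R² = 0.7424 → 74.24% of variance in test score explained
- Model B: R² = 0.0381 → 3.81% of variance in test score explained
- 0.7424 > 0.0381 → Model A has the better fit

Effect size (slope magnitude):
- Model A: β₁ = 2.1916 → predicted test score rises 2.1916 points per additional hour of study time
- Model B: β₁ = 0.3130 → predicted test score rises 0.3130 points per additional hour of study time
- |2.1916| > |0.3130| → Model A shows the stronger marginal effect

Note: A better fit (higher R²) doesn't necessarily mean a more important relationship.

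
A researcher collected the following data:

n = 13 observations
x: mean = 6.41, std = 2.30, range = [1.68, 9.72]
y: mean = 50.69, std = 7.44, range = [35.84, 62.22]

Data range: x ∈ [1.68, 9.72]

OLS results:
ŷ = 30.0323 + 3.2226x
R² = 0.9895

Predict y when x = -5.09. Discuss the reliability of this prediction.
ŷ = 13.6293 (extrapolation — x = -5.09 lies outside [1.68, 9.72], so reliability is low).

Prediction calculation:
ŷ = 30.0323 + 3.2226 × (-5.09)
ŷ = 13.6293

Reliability:
- Data range: x ∈ [1.68, 9.72]
- Prediction point: x = -5.09 is 6.77 units below the observed range → this is EXTRAPOLATION, not interpolation

Why that matters here:
- Real relationships often flatten, saturate, or turn nonlinear at extremes
- R² describes fit only over the sampled x values; it says nothing about behaviour beyond them
- The linear relationship may not hold outside the observed range

Report the number if required, but flag clearly that it is an extrapolation.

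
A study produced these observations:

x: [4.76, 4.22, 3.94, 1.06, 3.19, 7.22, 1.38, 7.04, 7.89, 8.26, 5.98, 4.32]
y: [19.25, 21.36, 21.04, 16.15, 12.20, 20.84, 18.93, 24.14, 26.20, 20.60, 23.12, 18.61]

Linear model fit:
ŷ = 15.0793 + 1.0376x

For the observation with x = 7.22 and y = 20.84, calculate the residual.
Residual = -1.7308

The residual is the difference between the actual value and the predicted value:

Residual = y - ŷ

Step 1: Calculate predicted value
ŷ = 15.0793 + 1.0376 × 7.22
ŷ = 22.5708

Step 2: Calculate residual
Residual = 20.84 - 22.5708
Residual = -1.7308

Sign check: y < ŷ, so the point is below the line and the fit overestimates here.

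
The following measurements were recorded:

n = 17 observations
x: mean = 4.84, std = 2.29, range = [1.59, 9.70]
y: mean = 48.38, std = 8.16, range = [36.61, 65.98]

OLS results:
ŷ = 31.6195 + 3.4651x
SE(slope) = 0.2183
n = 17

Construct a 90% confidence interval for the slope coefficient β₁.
The 90% CI for β₁ is (3.0824, 3.8478)

Confidence interval for the slope:

The 90% CI for β₁ is: β̂₁ ± t*(α/2, n-2) × SE(β̂₁)

Step 1: Find critical t-value
- Confidence level = 0.9
- Degrees of freedom = n - 2 = 17 - 2 = 15
- t*(α/2, 15) = 1.7531

Step 2: Calculate margin of error
Margin = 1.7531 × 0.2183 = 0.3827

Step 3: Construct interval
CI = 3.4651 ± 0.3827
CI = (3.0824, 3.8478)

Interpretation: each one-unit increase in x is associated with a change in mean y of between 3.0824 and 3.8478, with 90% confidence.
Since 0 is outside the interval, a two-sided test at α = 0.10 would reject H₀: β₁ = 0.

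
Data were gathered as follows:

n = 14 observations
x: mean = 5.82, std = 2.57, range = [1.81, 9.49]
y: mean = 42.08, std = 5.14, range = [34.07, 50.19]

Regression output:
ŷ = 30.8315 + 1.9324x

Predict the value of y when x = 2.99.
ŷ = 36.6094

To predict y for x = 2.99, substitute into the regression equation:

ŷ = 30.8315 + 1.9324 × 2.99
ŷ = 30.8315 + 5.7779
ŷ = 36.6094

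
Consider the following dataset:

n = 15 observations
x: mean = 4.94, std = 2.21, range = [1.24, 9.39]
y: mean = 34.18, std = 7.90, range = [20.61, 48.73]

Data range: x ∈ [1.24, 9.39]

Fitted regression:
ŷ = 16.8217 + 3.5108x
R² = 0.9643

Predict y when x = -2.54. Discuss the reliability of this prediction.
ŷ = 7.9043, but this is extrapolation (below the data range [1.24, 9.39]) and may be unreliable.

Prediction calculation:
ŷ = 16.8217 + 3.5108 × (-2.54)
ŷ = 7.9043

Reliability:
- Data range: x ∈ [1.24, 9.39]
- Prediction point: x = -2.54 is 3.78 units below the observed range → this is EXTRAPOLATION, not interpolation

Why that matters here:
- The linear relationship may not hold outside the observed range
- The standard error of prediction grows with (x − x̄)², and x = -2.54 is far from x̄ = 4.94

Report the number if required, but flag clearly that it is an extrapolation.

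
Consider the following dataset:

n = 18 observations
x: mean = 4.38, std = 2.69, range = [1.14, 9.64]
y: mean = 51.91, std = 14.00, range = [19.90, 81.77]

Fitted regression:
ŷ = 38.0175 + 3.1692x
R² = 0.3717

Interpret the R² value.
R² = 0.3717 means 37.17% of the variation in y is explained by the linear relationship with x. This indicates a moderate fit.

R² (coefficient of determination) measures the proportion of variance in y explained by the regression model.

Here R² = 0.3717:
- Explained: 37.17% of the variation in y
- Unexplained (residual): 100% − 37.17% = 62.83%
- Rule of thumb (below 0.3 weak; 0.3 to below 0.7 moderate; 0.7 and above strong) → moderate

Note: R² says nothing about causation, and a high R² does not by itself mean the linear form is appropriate — check the residuals.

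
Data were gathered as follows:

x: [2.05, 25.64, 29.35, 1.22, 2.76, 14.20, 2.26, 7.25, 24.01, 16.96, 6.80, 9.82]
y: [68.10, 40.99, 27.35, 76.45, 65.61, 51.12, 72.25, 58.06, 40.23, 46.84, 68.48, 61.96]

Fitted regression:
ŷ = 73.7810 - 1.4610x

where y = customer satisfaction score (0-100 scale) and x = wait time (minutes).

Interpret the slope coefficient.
On average, satisfaction score is about 1.4610 points lower for every extra minute of wait time.

β₁ = -1.4610 is the change in predicted satisfaction score (points) per additional minute of wait time.

Interpretation:
- Wait time up by 1 minute → predicted satisfaction score decreases by 1.4610 points
- This is a linear approximation: the same per-unit change is assumed across the whole observed x range
- The slope describes association in these data, not necessarily a causal effect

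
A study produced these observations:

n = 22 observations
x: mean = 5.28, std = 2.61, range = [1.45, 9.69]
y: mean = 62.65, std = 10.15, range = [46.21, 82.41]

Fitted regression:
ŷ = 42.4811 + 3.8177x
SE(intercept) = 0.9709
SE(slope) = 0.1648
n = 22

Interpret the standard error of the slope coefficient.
SE(β̂₁) = 0.1648 is the estimated standard deviation of the slope estimate across repeated samples; relative to β̂₁ = 3.8177 that is 4.3%, a precise estimate.

SE(β̂₁) = 0.1648 says: if we drew many samples of n = 22 from the same population and refit each time, the fitted slopes would scatter with a standard deviation of roughly 0.1648 around the true β₁.

Relative precision:
- SE / |β̂₁| = 0.1648 / 3.8177 = 4.3%
- Rule of thumb (under 20%: precise; 20% to under 50%: moderately precise; 50% or more: imprecise) → precise

Link to the t-test: t = β̂₁ / SE(β̂₁) = 3.8177 / 0.1648 = 23.1657, the statistic for H₀: β₁ = 0.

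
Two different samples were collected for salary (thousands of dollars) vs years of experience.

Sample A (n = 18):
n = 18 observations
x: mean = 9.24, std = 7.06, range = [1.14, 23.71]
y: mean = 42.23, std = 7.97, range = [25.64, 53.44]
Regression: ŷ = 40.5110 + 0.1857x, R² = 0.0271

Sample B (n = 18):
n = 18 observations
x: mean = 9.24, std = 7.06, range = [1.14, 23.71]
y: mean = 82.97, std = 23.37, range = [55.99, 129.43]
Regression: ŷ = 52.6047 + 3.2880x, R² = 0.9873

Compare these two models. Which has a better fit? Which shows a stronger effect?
Model B has the better fit (R² = 0.9873 vs 0.0271). Model B shows the stronger effect (|β₁| = 3.2880 vs 0.1857).

Model Comparison:

Goodness of fit (R²):
- Model A: R² = 0.0271 → 2.71% of variance in salary explained
- Model B: R² = 0.9873 → 98.73% of variance in salary explained
- 0.9873 > 0.0271 → Model B has the better fit

Which has the larger per-year effect? (|β₁|)
- Model A: β₁ = 0.1857 → predicted salary rises 0.1857 thousand dollars per additional year of experience
- Model B: β₁ = 3.2880 → predicted salary rises 3.2880 thousand dollars per additional year of experience
- |0.1857| < |3.2880| → Model B shows the stronger marginal effect

Note: R² measures how tightly points cluster around the line; β₁ measures how steep the line is — they answer different questions.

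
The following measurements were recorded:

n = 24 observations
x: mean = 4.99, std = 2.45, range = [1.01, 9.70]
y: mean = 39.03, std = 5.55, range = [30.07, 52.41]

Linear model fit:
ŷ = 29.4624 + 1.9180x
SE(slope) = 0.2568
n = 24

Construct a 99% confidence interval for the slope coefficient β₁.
The 99% CI for β₁ is (1.1941, 2.6419)

Confidence interval for the slope:

The 99% CI for β₁ is: β̂₁ ± t*(α/2, n-2) × SE(β̂₁)

Step 1: Find critical t-value
- Confidence level = 0.99
- Degrees of freedom = n - 2 = 24 - 2 = 22
- t*(α/2, 22) = 2.8188

Step 2: Calculate margin of error
Margin = 2.8188 × 0.2568 = 0.7239

Step 3: Construct interval
CI = 1.9180 ± 0.7239
CI = (1.1941, 2.6419)

Interpretation: We are 99% confident that the true slope β₁ lies between 1.1941 and 2.6419.
Both endpoints are positive, so the data support a genuinely positive slope at this confidence level.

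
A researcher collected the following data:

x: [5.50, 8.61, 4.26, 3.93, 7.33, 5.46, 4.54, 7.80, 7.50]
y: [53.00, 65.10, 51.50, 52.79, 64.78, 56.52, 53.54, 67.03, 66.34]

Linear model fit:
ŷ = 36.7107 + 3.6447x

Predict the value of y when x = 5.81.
ŷ = 57.8864

To predict y for x = 5.81, substitute into the regression equation:

ŷ = 36.7107 + 3.6447 × 5.81
ŷ = 36.7107 + 21.1757
ŷ = 57.8864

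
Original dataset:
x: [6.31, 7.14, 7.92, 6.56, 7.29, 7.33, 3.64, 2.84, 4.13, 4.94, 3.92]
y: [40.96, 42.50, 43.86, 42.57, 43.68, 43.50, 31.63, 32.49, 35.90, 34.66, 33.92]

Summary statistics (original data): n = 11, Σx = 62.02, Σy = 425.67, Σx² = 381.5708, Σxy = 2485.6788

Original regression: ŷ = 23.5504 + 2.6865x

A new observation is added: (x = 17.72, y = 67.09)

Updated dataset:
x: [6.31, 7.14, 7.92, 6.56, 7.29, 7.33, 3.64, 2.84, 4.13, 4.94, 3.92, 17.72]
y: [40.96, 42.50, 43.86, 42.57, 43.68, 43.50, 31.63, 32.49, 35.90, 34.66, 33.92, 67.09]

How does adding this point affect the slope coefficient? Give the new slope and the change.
Adding the point moves β₁ from 2.6865 to 2.4148, i.e. it decreases by 0.2717 (-10.1%).

x = 17.72 lies well outside the original x-range [2.84, 7.92] (x̄ ≈ 5.64), so this observation has high leverage and can move the slope substantially.

Step 1: Update the sums with the new point (n goes from 11 to 12)
Σx  = 62.02 + 17.72 = 79.74
Σy  = 425.67 + 67.09 = 492.76
Σx² = 381.5708 + 17.72² = 381.5708 + 313.9984 = 695.5692
Σxy = 2485.6788 + 17.72×67.09 = 2485.6788 + 1188.8348 = 3674.5136

Step 2: Recompute the slope with b₁ = (nΣxy − ΣxΣy) / (nΣx² − (Σx)²)
Numerator   = 12×3674.5136 − 79.74×492.76 = 44094.1632 − 39292.6824 = 4801.4808
Denominator = 12×695.5692 − 79.74² = 8346.8304 − 6358.4676 = 1988.3628
b₁(new) = 4801.4808 / 1988.3628 = 2.4148

(Same formula on the original sums: (11×2485.6788 − 62.02×425.67) / (11×381.5708 − 62.02²) = 942.4134 / 350.7984 = 2.6865, matching the given fit.)

Step 3: Change in slope
Δβ₁ = 2.4148 − 2.6865 = -0.2717
Relative change = -0.2717 / 2.6865 × 100% = -10.1%
→ the slope decreases when the point is added.

Because the point sits below the extension of the original line at a high-leverage x, it tilts the fit down.
In practice: refit with and without it and report both if conclusions differ; examine leverage (hᵢ) and Cook's distance rather than deleting it automatically.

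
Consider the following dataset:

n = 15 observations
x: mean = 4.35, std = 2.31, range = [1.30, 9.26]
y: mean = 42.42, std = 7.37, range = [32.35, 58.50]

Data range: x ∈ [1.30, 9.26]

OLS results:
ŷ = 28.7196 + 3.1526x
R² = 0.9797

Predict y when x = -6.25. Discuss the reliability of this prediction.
The equation gives ŷ = 9.0159; however x = -6.25 is 7.55 units below the observed range, so this extrapolated value should not be trusted.

Prediction calculation:
ŷ = 28.7196 + 3.1526 × (-6.25)
ŷ = 9.0159

Reliability:
- Data range: x ∈ [1.30, 9.26]
- Prediction point: x = -6.25 is 7.55 units below the observed range → this is EXTRAPOLATION, not interpolation

Why that matters here:
- There are no observations near this x to validate the fitted line there
- Real relationships often flatten, saturate, or turn nonlinear at extremes

A defensible statement: 'if the linear trend continued to x = -6.25, y would be about 9.0159' — the premise is untested.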